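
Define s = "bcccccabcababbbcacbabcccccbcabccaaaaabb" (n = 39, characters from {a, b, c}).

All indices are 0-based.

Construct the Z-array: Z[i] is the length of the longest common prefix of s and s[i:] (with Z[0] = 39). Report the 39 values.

Z[0]=39
i=1: i≥r, start 0; Z[1]=0
i=2: i≥r, start 0; Z[2]=0
i=3: i≥r, start 0; Z[3]=0
i=4: i≥r, start 0; Z[4]=0
i=5: i≥r, start 0; Z[5]=0
i=6: i≥r, start 0; Z[6]=0
i=7: i≥r, start 0; Z[7]=2 grow→box=[7,9)
i=8: min(r-i=1, Z[1]=0)=0; Z[8]=0
i=9: i≥r, start 0; Z[9]=0
i=10: i≥r, start 0; Z[10]=1 grow→box=[10,11)
i=11: i≥r, start 0; Z[11]=0
i=12: i≥r, start 0; Z[12]=1 grow→box=[12,13)
i=13: i≥r, start 0; Z[13]=1 grow→box=[13,14)
i=14: i≥r, start 0; Z[14]=2 grow→box=[14,16)
i=15: min(r-i=1, Z[1]=0)=0; Z[15]=0
i=16: i≥r, start 0; Z[16]=0
i=17: i≥r, start 0; Z[17]=0
i=18: i≥r, start 0; Z[18]=1 grow→box=[18,19)
i=19: i≥r, start 0; Z[19]=0
i=20: i≥r, start 0; Z[20]=6 grow→box=[20,26)
i=21: min(r-i=5, Z[1]=0)=0; Z[21]=0
i=22: min(r-i=4, Z[2]=0)=0; Z[22]=0
i=23: min(r-i=3, Z[3]=0)=0; Z[23]=0
i=24: min(r-i=2, Z[4]=0)=0; Z[24]=0
i=25: min(r-i=1, Z[5]=0)=0; Z[25]=0
i=26: i≥r, start 0; Z[26]=2 grow→box=[26,28)
i=27: min(r-i=1, Z[1]=0)=0; Z[27]=0
i=28: i≥r, start 0; Z[28]=0
i=29: i≥r, start 0; Z[29]=3 grow→box=[29,32)
i=30: min(r-i=2, Z[1]=0)=0; Z[30]=0
i=31: min(r-i=1, Z[2]=0)=0; Z[31]=0
i=32: i≥r, start 0; Z[32]=0
i=33: i≥r, start 0; Z[33]=0
i=34: i≥r, start 0; Z[34]=0
i=35: i≥r, start 0; Z[35]=0
i=36: i≥r, start 0; Z[36]=0
i=37: i≥r, start 0; Z[37]=1 grow→box=[37,38)
i=38: i≥r, start 0; Z[38]=1 grow→box=[38,39)

[39, 0, 0, 0, 0, 0, 0, 2, 0, 0, 1, 0, 1, 1, 2, 0, 0, 0, 1, 0, 6, 0, 0, 0, 0, 0, 2, 0, 0, 3, 0, 0, 0, 0, 0, 0, 0, 1, 1]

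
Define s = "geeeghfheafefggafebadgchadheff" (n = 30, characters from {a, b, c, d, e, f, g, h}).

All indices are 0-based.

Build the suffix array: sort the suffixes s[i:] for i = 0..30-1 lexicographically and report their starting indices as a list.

[19, 24, 15, 9, 18, 22, 20, 25, 8, 17, 1, 2, 27, 11, 3, 29, 16, 10, 28, 12, 6, 14, 21, 0, 13, 4, 23, 7, 26, 5]

rank | idx | suffix
   0 |  19 | adgchadheff
   1 |  24 | adheff
   2 |  15 | afebadgchadheff
   3 |   9 | afefggafebadgchadheff
   4 |  18 | badgchadheff
   5 |  22 | chadheff
   6 |  20 | dgchadheff
   7 |  25 | dheff
   8 |   8 | eafefggafebadgchadheff
   9 |  17 | ebadgchadheff
  10 |   1 | eeeghfheafefggafebadgchadheff
  11 |   2 | eeghfheafefggafebadgchadheff
  12 |  27 | eff
  13 |  11 | efggafebadgchadheff
  14 |   3 | eghfheafefggafebadgchadheff
  15 |  29 | f
  16 |  16 | febadgchadheff
  17 |  10 | fefggafebadgchadheff
  18 |  28 | ff
  19 |  12 | fggafebadgchadheff
  20 |   6 | fheafefggafebadgchadheff
  21 |  14 | gafebadgchadheff
  22 |  21 | gchadheff
  23 |   0 | geeeghfheafefggafebadgchadheff
  24 |  13 | ggafebadgchadheff
  25 |   4 | ghfheafefggafebadgchadheff
  26 |  23 | hadheff
  27 |   7 | heafefggafebadgchadheff
  28 |  26 | heff
  29 |   5 | hfheafefggafebadgchadheff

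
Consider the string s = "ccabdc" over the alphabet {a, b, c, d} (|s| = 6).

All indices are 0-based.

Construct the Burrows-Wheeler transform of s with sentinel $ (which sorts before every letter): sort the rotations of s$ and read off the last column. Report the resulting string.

ccadc$b

rank  rotation last
    0  $ccabdc  c
    1  abdc$cc  c
    2  bdc$cca  a
    3  c$ccabd  d
    4  cabdc$c  c
    5  ccabdc$  $
    6  dc$ccab  b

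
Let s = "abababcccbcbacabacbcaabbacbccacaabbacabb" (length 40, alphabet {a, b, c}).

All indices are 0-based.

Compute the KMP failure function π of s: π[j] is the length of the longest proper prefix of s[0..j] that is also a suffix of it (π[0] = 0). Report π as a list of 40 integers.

π[0] = 0
j=1 s[j]='b': π[1]=0 (border '')
j=2 s[j]='a': π[2]=1 (border 'a')
j=3 s[j]='b': π[3]=2 (border 'ab')
j=4 s[j]='a': π[4]=3 (border 'aba')
j=5 s[j]='b': π[5]=4 (border 'abab')
j=6 s[j]='c': k: 4→2→0; π[6]=0 (border '')
j=7 s[j]='c': π[7]=0 (border '')
j=8 s[j]='c': π[8]=0 (border '')
j=9 s[j]='b': π[9]=0 (border '')
j=10 s[j]='c': π[10]=0 (border '')
j=11 s[j]='b': π[11]=0 (border '')
j=12 s[j]='a': π[12]=1 (border 'a')
j=13 s[j]='c': k: 1→0; π[13]=0 (border '')
j=14 s[j]='a': π[14]=1 (border 'a')
j=15 s[j]='b': π[15]=2 (border 'ab')
j=16 s[j]='a': π[16]=3 (border 'aba')
j=17 s[j]='c': k: 3→1→0; π[17]=0 (border '')
j=18 s[j]='b': π[18]=0 (border '')
j=19 s[j]='c': π[19]=0 (border '')
j=20 s[j]='a': π[20]=1 (border 'a')
j=21 s[j]='a': k: 1→0; π[21]=1 (border 'a')
j=22 s[j]='b': π[22]=2 (border 'ab')
j=23 s[j]='b': k: 2→0; π[23]=0 (border '')
j=24 s[j]='a': π[24]=1 (border 'a')
j=25 s[j]='c': k: 1→0; π[25]=0 (border '')
j=26 s[j]='b': π[26]=0 (border '')
j=27 s[j]='c': π[27]=0 (border '')
j=28 s[j]='c': π[28]=0 (border '')
j=29 s[j]='a': π[29]=1 (border 'a')
j=30 s[j]='c': k: 1→0; π[30]=0 (border '')
j=31 s[j]='a': π[31]=1 (border 'a')
j=32 s[j]='a': k: 1→0; π[32]=1 (border 'a')
j=33 s[j]='b': π[33]=2 (border 'ab')
j=34 s[j]='b': k: 2→0; π[34]=0 (border '')
j=35 s[j]='a': π[35]=1 (border 'a')
j=36 s[j]='c': k: 1→0; π[36]=0 (border '')
j=37 s[j]='a': π[37]=1 (border 'a')
j=38 s[j]='b': π[38]=2 (border 'ab')
j=39 s[j]='b': k: 2→0; π[39]=0 (border '')

[0, 0, 1, 2, 3, 4, 0, 0, 0, 0, 0, 0, 1, 0, 1, 2, 3, 0, 0, 0, 1, 1, 2, 0, 1, 0, 0, 0, 0, 1, 0, 1, 1, 2, 0, 1, 0, 1, 2, 0]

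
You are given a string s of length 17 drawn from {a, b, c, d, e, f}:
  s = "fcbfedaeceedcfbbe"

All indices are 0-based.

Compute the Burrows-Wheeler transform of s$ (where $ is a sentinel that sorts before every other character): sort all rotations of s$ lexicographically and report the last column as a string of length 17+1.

rank  rotation            last
    0  $fcbfedaeceedcfbbe  e
    1  aeceedcfbbe$fcbfed  d
    2  bbe$fcbfedaeceedcf  f
    3  be$fcbfedaeceedcfb  b
    4  bfedaeceedcfbbe$fc  c
    5  cbfedaeceedcfbbe$f  f
    6  ceedcfbbe$fcbfedae  e
    7  cfbbe$fcbfedaeceed  d
    8  daeceedcfbbe$fcbfe  e
    9  dcfbbe$fcbfedaecee  e
   10  e$fcbfedaeceedcfbb  b
   11  eceedcfbbe$fcbfeda  a
   12  edaeceedcfbbe$fcbf  f
   13  edcfbbe$fcbfedaece  e
   14  eedcfbbe$fcbfedaec  c
   15  fbbe$fcbfedaeceedc  c
   16  fcbfedaeceedcfbbe$  $
   17  fedaeceedcfbbe$fcb  b

edfbcfedeebafecc$b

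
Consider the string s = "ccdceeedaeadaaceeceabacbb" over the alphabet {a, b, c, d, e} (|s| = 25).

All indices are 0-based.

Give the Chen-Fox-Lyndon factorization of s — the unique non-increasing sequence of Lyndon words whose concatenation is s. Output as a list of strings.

["ccdceeed", "ae", "ad", "aaceeceabacbb"]

emit factor 1: 'ccdceeed' (i=0, period=8)
emit factor 2: 'ae' (i=8, period=2)
emit factor 3: 'ad' (i=10, period=2)
emit factor 4: 'aaceeceabacbb' (i=12, period=13)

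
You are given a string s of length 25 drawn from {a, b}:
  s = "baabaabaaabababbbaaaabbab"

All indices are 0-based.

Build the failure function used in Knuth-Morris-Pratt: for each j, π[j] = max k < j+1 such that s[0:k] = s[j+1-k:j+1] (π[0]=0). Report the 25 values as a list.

π[0] = 0
j=1 s[j]='a': π[1]=0 (border '')
j=2 s[j]='a': π[2]=0 (border '')
j=3 s[j]='b': π[3]=1 (border 'b')
j=4 s[j]='a': π[4]=2 (border 'ba')
j=5 s[j]='a': π[5]=3 (border 'baa')
j=6 s[j]='b': π[6]=4 (border 'baab')
j=7 s[j]='a': π[7]=5 (border 'baaba')
j=8 s[j]='a': π[8]=6 (border 'baabaa')
j=9 s[j]='a': k: 6→3→0; π[9]=0 (border '')
j=10 s[j]='b': π[10]=1 (border 'b')
j=11 s[j]='a': π[11]=2 (border 'ba')
j=12 s[j]='b': k: 2→0; π[12]=1 (border 'b')
j=13 s[j]='a': π[13]=2 (border 'ba')
j=14 s[j]='b': k: 2→0; π[14]=1 (border 'b')
j=15 s[j]='b': k: 1→0; π[15]=1 (border 'b')
j=16 s[j]='b': k: 1→0; π[16]=1 (border 'b')
j=17 s[j]='a': π[17]=2 (border 'ba')
j=18 s[j]='a': π[18]=3 (border 'baa')
j=19 s[j]='a': k: 3→0; π[19]=0 (border '')
j=20 s[j]='a': π[20]=0 (border '')
j=21 s[j]='b': π[21]=1 (border 'b')
j=22 s[j]='b': k: 1→0; π[22]=1 (border 'b')
j=23 s[j]='a': π[23]=2 (border 'ba')
j=24 s[j]='b': k: 2→0; π[24]=1 (border 'b')

[0, 0, 0, 1, 2, 3, 4, 5, 6, 0, 1, 2, 1, 2, 1, 1, 1, 2, 3, 0, 0, 1, 1, 2, 1]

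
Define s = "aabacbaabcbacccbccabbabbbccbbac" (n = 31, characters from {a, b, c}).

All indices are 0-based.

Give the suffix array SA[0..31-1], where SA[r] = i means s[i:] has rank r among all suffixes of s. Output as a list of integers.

rank | idx | suffix
   0 |   0 | aabacbaabcbacccbccabbabbbccbbac
   1 |   6 | aabcbacccbccabbabbbccbbac
   2 |   1 | abacbaabcbacccbccabbabbbccbbac
   3 |  18 | abbabbbccbbac
   4 |  21 | abbbccbbac
   5 |   7 | abcbacccbccabbabbbccbbac
   6 |  29 | ac
   7 |   3 | acbaabcbacccbccabbabbbccbbac
   8 |  11 | acccbccabbabbbccbbac
   9 |   5 | baabcbacccbccabbabbbccbbac
  10 |  20 | babbbccbbac
  11 |  28 | bac
  12 |   2 | bacbaabcbacccbccabbabbbccbbac
  13 |  10 | bacccbccabbabbbccbbac
  14 |  19 | bbabbbccbbac
  15 |  27 | bbac
  16 |  22 | bbbccbbac
  17 |  23 | bbccbbac
  18 |   8 | bcbacccbccabbabbbccbbac
  19 |  15 | bccabbabbbccbbac
  20 |  24 | bccbbac
  21 |  30 | c
  22 |  17 | cabbabbbccbbac
  23 |   4 | cbaabcbacccbccabbabbbccbbac
  24 |   9 | cbacccbccabbabbbccbbac
  25 |  26 | cbbac
  26 |  14 | cbccabbabbbccbbac
  27 |  16 | ccabbabbbccbbac
  28 |  25 | ccbbac
  29 |  13 | ccbccabbabbbccbbac
  30 |  12 | cccbccabbabbbccbbac

[0, 6, 1, 18, 21, 7, 29, 3, 11, 5, 20, 28, 2, 10, 19, 27, 22, 23, 8, 15, 24, 30, 17, 4, 9, 26, 14, 16, 25, 13, 12]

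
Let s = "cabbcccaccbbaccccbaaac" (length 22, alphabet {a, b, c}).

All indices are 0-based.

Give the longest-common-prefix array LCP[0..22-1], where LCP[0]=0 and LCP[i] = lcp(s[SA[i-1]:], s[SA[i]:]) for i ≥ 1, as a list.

[0, 2, 1, 1, 2, 3, 0, 2, 1, 2, 1, 0, 1, 2, 1, 2, 1, 2, 3, 2, 3, 3]

rank→(start, suffix):
  0 → (18, 'aaac')
  1 → (19, 'aac')
  2 → (1, 'abbcccaccbbaccccbaaac')
  3 → (20, 'ac')
  4 → (7, 'accbbaccccbaaac')
  5 → (12, 'accccbaaac')
  6 → (17, 'baaac')
  7 → (11, 'baccccbaaac')
  8 → (10, 'bbaccccbaaac')
  9 → (2, 'bbcccaccbbaccccbaaac')
  10 → (3, 'bcccaccbbaccccbaaac')
  11 → (21, 'c')
  12 → (0, 'cabbcccaccbbaccccbaaac')
  13 → (6, 'caccbbaccccbaaac')
  14 → (16, 'cbaaac')
  15 → (9, 'cbbaccccbaaac')
  16 → (5, 'ccaccbbaccccbaaac')
  17 → (15, 'ccbaaac')
  18 → (8, 'ccbbaccccbaaac')
  19 → (4, 'cccaccbbaccccbaaac')
  20 → (14, 'cccbaaac')
  21 → (13, 'ccccbaaac')

SA = [18, 19, 1, 20, 7, 12, 17, 11, 10, 2, 3, 21, 0, 6, 16, 9, 5, 15, 8, 4, 14, 13]
[i] adj suffixes → lcp
  [1] 18/19 → 2 ('aa')
  [2] 19/1 → 1 ('a')
  [3] 1/20 → 1 ('a')
  [4] 20/7 → 2 ('ac')
  [5] 7/12 → 3 ('acc')
  [6] 12/17 → 0 ('')
  [7] 17/11 → 2 ('ba')
  [8] 11/10 → 1 ('b')
  [9] 10/2 → 2 ('bb')
  [10] 2/3 → 1 ('b')
  [11] 3/21 → 0 ('')
  [12] 21/0 → 1 ('c')
  [13] 0/6 → 2 ('ca')
  [14] 6/16 → 1 ('c')
  [15] 16/9 → 2 ('cb')
  [16] 9/5 → 1 ('c')
  [17] 5/15 → 2 ('cc')
  [18] 15/8 → 3 ('ccb')
  [19] 8/4 → 2 ('cc')
  [20] 4/14 → 3 ('ccc')
  [21] 14/13 → 3 ('ccc')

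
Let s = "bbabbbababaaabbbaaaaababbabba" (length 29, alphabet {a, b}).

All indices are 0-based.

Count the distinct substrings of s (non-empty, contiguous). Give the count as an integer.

350

sorted suffixes:
  #0 SA[0]=28  'a'
  #1 SA[1]=16  'aaaaababbabba'
  #2 SA[2]=17  'aaaababbabba'
  #3 SA[3]=18  'aaababbabba'
  #4 SA[4]=10  'aaabbbaaaaababbabba'
  #5 SA[5]=19  'aababbabba'
  #6 SA[6]=11  'aabbbaaaaababbabba'
  #7 SA[7]=8  'abaaabbbaaaaababbabba'
  #8 SA[8]=6  'ababaaabbbaaaaababbabba'
  #9 SA[9]=20  'ababbabba'
  #10 SA[10]=25  'abba'
  #11 SA[11]=22  'abbabba'
  #12 SA[12]=12  'abbbaaaaababbabba'
  #13 SA[13]=2  'abbbababaaabbbaaaaababbabba'
  #14 SA[14]=27  'ba'
  #15 SA[15]=15  'baaaaababbabba'
  #16 SA[16]=9  'baaabbbaaaaababbabba'
  #17 SA[17]=7  'babaaabbbaaaaababbabba'
  #18 SA[18]=5  'bababaaabbbaaaaababbabba'
  #19 SA[19]=24  'babba'
  #20 SA[20]=21  'babbabba'
  #21 SA[21]=1  'babbbababaaabbbaaaaababbabba'
  #22 SA[22]=26  'bba'
  #23 SA[23]=14  'bbaaaaababbabba'
  #24 SA[24]=4  'bbababaaabbbaaaaababbabba'
  #25 SA[25]=23  'bbabba'
  #26 SA[26]=0  'bbabbbababaaabbbaaaaababbabba'
  #27 SA[27]=13  'bbbaaaaababbabba'
  #28 SA[28]=3  'bbbababaaabbbaaaaababbabba'

SA = [28, 16, 17, 18, 10, 19, 11, 8, 6, 20, 25, 22, 12, 2, 27, 15, 9, 7, 5, 24, 21, 1, 26, 14, 4, 23, 0, 13, 3]
[i] adj suffixes → lcp
  [1] 28/16 → 1 ('a')
  [2] 16/17 → 4 ('aaaa')
  [3] 17/18 → 3 ('aaa')
  [4] 18/10 → 4 ('aaab')
  [5] 10/19 → 2 ('aa')
  [6] 19/11 → 3 ('aab')
  [7] 11/8 → 1 ('a')
  [8] 8/6 → 3 ('aba')
  [9] 6/20 → 4 ('abab')
  [10] 20/25 → 2 ('ab')
  [11] 25/22 → 4 ('abba')
  [12] 22/12 → 3 ('abb')
  [13] 12/2 → 5 ('abbba')
  [14] 2/27 → 0 ('')
  [15] 27/15 → 2 ('ba')
  [16] 15/9 → 4 ('baaa')
  [17] 9/7 → 2 ('ba')
  [18] 7/5 → 4 ('baba')
  [19] 5/24 → 3 ('bab')
  [20] 24/21 → 5 ('babba')
  [21] 21/1 → 4 ('babb')
  [22] 1/26 → 1 ('b')
  [23] 26/14 → 3 ('bba')
  [24] 14/4 → 3 ('bba')
  [25] 4/23 → 4 ('bbab')
  [26] 23/0 → 5 ('bbabb')
  [27] 0/13 → 2 ('bb')
  [28] 13/3 → 4 ('bbba')

n(n+1)/2 = 29·30/2 = 435
Σ LCP = 0 + 1 + 4 + 3 + 4 + 2 + 3 + 1 + 3 + 4 + 2 + 4 + 3 + 5 + 0 + 2 + 4 + 2 + 4 + 3 + 5 + 4 + 1 + 3 + 3 + 4 + 5 + 2 + 4 = 85
distinct = 435 − 85 = 350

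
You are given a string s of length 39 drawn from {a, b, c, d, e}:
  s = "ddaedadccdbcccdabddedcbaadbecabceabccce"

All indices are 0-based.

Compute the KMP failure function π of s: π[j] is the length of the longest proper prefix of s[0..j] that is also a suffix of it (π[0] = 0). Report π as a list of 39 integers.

π[0] = 0
j=1 s[j]='d': π[1]=1 (border 'd')
j=2 s[j]='a': k: 1→0; π[2]=0 (border '')
j=3 s[j]='e': π[3]=0 (border '')
j=4 s[j]='d': π[4]=1 (border 'd')
j=5 s[j]='a': k: 1→0; π[5]=0 (border '')
j=6 s[j]='d': π[6]=1 (border 'd')
j=7 s[j]='c': k: 1→0; π[7]=0 (border '')
j=8 s[j]='c': π[8]=0 (border '')
j=9 s[j]='d': π[9]=1 (border 'd')
j=10 s[j]='b': k: 1→0; π[10]=0 (border '')
j=11 s[j]='c': π[11]=0 (border '')
j=12 s[j]='c': π[12]=0 (border '')
j=13 s[j]='c': π[13]=0 (border '')
j=14 s[j]='d': π[14]=1 (border 'd')
j=15 s[j]='a': k: 1→0; π[15]=0 (border '')
j=16 s[j]='b': π[16]=0 (border '')
j=17 s[j]='d': π[17]=1 (border 'd')
j=18 s[j]='d': π[18]=2 (border 'dd')
j=19 s[j]='e': k: 2→1→0; π[19]=0 (border '')
j=20 s[j]='d': π[20]=1 (border 'd')
j=21 s[j]='c': k: 1→0; π[21]=0 (border '')
j=22 s[j]='b': π[22]=0 (border '')
j=23 s[j]='a': π[23]=0 (border '')
j=24 s[j]='a': π[24]=0 (border '')
j=25 s[j]='d': π[25]=1 (border 'd')
j=26 s[j]='b': k: 1→0; π[26]=0 (border '')
j=27 s[j]='e': π[27]=0 (border '')
j=28 s[j]='c': π[28]=0 (border '')
j=29 s[j]='a': π[29]=0 (border '')
j=30 s[j]='b': π[30]=0 (border '')
j=31 s[j]='c': π[31]=0 (border '')
j=32 s[j]='e': π[32]=0 (border '')
j=33 s[j]='a': π[33]=0 (border '')
j=34 s[j]='b': π[34]=0 (border '')
j=35 s[j]='c': π[35]=0 (border '')
j=36 s[j]='c': π[36]=0 (border '')
j=37 s[j]='c': π[37]=0 (border '')
j=38 s[j]='e': π[38]=0 (border '')

[0, 1, 0, 0, 1, 0, 1, 0, 0, 1, 0, 0, 0, 0, 1, 0, 0, 1, 2, 0, 1, 0, 0, 0, 0, 1, 0, 0, 0, 0, 0, 0, 0, 0, 0, 0, 0, 0, 0]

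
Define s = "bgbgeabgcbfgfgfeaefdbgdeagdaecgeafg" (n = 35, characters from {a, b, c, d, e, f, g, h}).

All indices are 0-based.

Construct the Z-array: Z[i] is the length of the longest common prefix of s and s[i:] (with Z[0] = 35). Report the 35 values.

Z[0]=35
i=1: outside box; Z[1]=0
i=2: outside box; Z[2]=2 grow→box=[2,4)
i=3: min(r-i=1, Z[1]=0)=0; Z[3]=0
i=4: outside box; Z[4]=0
i=5: outside box; Z[5]=0
i=6: outside box; Z[6]=2 grow→box=[6,8)
i=7: min(r-i=1, Z[1]=0)=0; Z[7]=0
i=8: outside box; Z[8]=0
i=9: outside box; Z[9]=1 grow→box=[9,10)
i=10: outside box; Z[10]=0
i=11: outside box; Z[11]=0
i=12: outside box; Z[12]=0
i=13: outside box; Z[13]=0
i=14: outside box; Z[14]=0
i=15: outside box; Z[15]=0
i=16: outside box; Z[16]=0
i=17: outside box; Z[17]=0
i=18: outside box; Z[18]=0
i=19: outside box; Z[19]=0
i=20: outside box; Z[20]=2 grow→box=[20,22)
i=21: min(r-i=1, Z[1]=0)=0; Z[21]=0
i=22: outside box; Z[22]=0
i=23: outside box; Z[23]=0
i=24: outside box; Z[24]=0
i=25: outside box; Z[25]=0
i=26: outside box; Z[26]=0
i=27: outside box; Z[27]=0
i=28: outside box; Z[28]=0
i=29: outside box; Z[29]=0
i=30: outside box; Z[30]=0
i=31: outside box; Z[31]=0
i=32: outside box; Z[32]=0
i=33: outside box; Z[33]=0
i=34: outside box; Z[34]=0

[35, 0, 2, 0, 0, 0, 2, 0, 0, 1, 0, 0, 0, 0, 0, 0, 0, 0, 0, 0, 2, 0, 0, 0, 0, 0, 0, 0, 0, 0, 0, 0, 0, 0, 0]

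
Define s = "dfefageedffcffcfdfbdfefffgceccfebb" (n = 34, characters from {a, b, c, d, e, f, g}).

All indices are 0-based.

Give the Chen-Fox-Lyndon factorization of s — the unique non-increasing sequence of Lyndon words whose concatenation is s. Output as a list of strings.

emit factor 1: 'dfef' (i=0, period=4)
emit factor 2: 'ageedffcffcfdfbdfefffgceccfebb' (i=4, period=30)

["dfef", "ageedffcffcfdfbdfefffgceccfebb"]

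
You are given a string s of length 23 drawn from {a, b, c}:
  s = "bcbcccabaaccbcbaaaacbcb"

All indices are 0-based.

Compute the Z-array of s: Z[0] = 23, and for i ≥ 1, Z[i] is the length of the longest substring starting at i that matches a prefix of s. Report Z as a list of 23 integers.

Z[0]=23
i=1: i≥r, start 0; Z[1]=0
i=2: i≥r, start 0; Z[2]=2 grow→box=[2,4)
i=3: min(r-i=1, Z[1]=0)=0; Z[3]=0
i=4: i≥r, start 0; Z[4]=0
i=5: i≥r, start 0; Z[5]=0
i=6: i≥r, start 0; Z[6]=0
i=7: i≥r, start 0; Z[7]=1 grow→box=[7,8)
i=8: i≥r, start 0; Z[8]=0
i=9: i≥r, start 0; Z[9]=0
i=10: i≥r, start 0; Z[10]=0
i=11: i≥r, start 0; Z[11]=0
i=12: i≥r, start 0; Z[12]=3 grow→box=[12,15)
i=13: min(r-i=2, Z[1]=0)=0; Z[13]=0
i=14: min(r-i=1, Z[2]=2)=1; Z[14]=1
i=15: i≥r, start 0; Z[15]=0
i=16: i≥r, start 0; Z[16]=0
i=17: i≥r, start 0; Z[17]=0
i=18: i≥r, start 0; Z[18]=0
i=19: i≥r, start 0; Z[19]=0
i=20: i≥r, start 0; Z[20]=3 grow→box=[20,23)
i=21: min(r-i=2, Z[1]=0)=0; Z[21]=0
i=22: min(r-i=1, Z[2]=2)=1; Z[22]=1

[23, 0, 2, 0, 0, 0, 0, 1, 0, 0, 0, 0, 3, 0, 1, 0, 0, 0, 0, 0, 3, 0, 1]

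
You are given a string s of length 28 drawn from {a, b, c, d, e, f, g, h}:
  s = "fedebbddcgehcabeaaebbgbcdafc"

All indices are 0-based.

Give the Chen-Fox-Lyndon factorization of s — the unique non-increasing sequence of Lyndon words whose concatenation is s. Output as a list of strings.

["f", "e", "de", "bbddcgehc", "abe", "aaebbgbcdafc"]

emit factor 1: 'f' (i=0, period=1)
emit factor 2: 'e' (i=1, period=1)
emit factor 3: 'de' (i=2, period=2)
emit factor 4: 'bbddcgehc' (i=4, period=9)
emit factor 5: 'abe' (i=13, period=3)
emit factor 6: 'aaebbgbcdafc' (i=16, period=12)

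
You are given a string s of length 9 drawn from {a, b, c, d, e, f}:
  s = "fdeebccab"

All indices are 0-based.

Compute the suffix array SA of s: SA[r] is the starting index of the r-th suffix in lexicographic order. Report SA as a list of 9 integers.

[7, 8, 4, 6, 5, 1, 3, 2, 0]

rank | idx | suffix
   0 |   7 | ab
   1 |   8 | b
   2 |   4 | bccab
   3 |   6 | cab
   4 |   5 | ccab
   5 |   1 | deebccab
   6 |   3 | ebccab
   7 |   2 | eebccab
   8 |   0 | fdeebccab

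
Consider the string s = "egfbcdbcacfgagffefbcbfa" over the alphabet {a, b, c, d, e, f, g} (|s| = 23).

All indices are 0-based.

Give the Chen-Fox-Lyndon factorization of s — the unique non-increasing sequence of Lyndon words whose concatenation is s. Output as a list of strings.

emit factor 1: 'egf' (i=0, period=3)
emit factor 2: 'bcd' (i=3, period=3)
emit factor 3: 'bc' (i=6, period=2)
emit factor 4: 'acfgagffefbcbf' (i=8, period=14)
emit factor 5: 'a' (i=22, period=1)

["egf", "bcd", "bc", "acfgagffefbcbf", "a"]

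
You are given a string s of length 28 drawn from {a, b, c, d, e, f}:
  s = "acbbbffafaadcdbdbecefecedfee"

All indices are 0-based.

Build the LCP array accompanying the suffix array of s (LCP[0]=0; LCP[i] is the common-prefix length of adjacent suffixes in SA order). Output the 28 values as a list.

rank | idx | suffix
   0 |   9 | aadcdbdbecefecedfee
   1 |   0 | acbbbffafaadcdbdbecefecedfee
   2 |  10 | adcdbdbecefecedfee
   3 |   7 | afaadcdbdbecefecedfee
   4 |   2 | bbbffafaadcdbdbecefecedfee
   5 |   3 | bbffafaadcdbdbecefecedfee
   6 |  14 | bdbecefecedfee
   7 |  16 | becefecedfee
   8 |   4 | bffafaadcdbdbecefecedfee
   9 |   1 | cbbbffafaadcdbdbecefecedfee
  10 |  12 | cdbdbecefecedfee
  11 |  22 | cedfee
  12 |  18 | cefecedfee
  13 |  13 | dbdbecefecedfee
  14 |  15 | dbecefecedfee
  15 |  11 | dcdbdbecefecedfee
  16 |  24 | dfee
  17 |  27 | e
  18 |  21 | ecedfee
  19 |  17 | ecefecedfee
  20 |  23 | edfee
  21 |  26 | ee
  22 |  19 | efecedfee
  23 |   8 | faadcdbdbecefecedfee
  24 |   6 | fafaadcdbdbecefecedfee
  25 |  20 | fecedfee
  26 |  25 | fee
  27 |   5 | ffafaadcdbdbecefecedfee

SA = [9, 0, 10, 7, 2, 3, 14, 16, 4, 1, 12, 22, 18, 13, 15, 11, 24, 27, 21, 17, 23, 26, 19, 8, 6, 20, 25, 5]
[i] adj suffixes → lcp
  [1] 9/0 → 1 ('a')
  [2] 0/10 → 1 ('a')
  [3] 10/7 → 1 ('a')
  [4] 7/2 → 0 ('')
  [5] 2/3 → 2 ('bb')
  [6] 3/14 → 1 ('b')
  [7] 14/16 → 1 ('b')
  [8] 16/4 → 1 ('b')
  [9] 4/1 → 0 ('')
  [10] 1/12 → 1 ('c')
  [11] 12/22 → 1 ('c')
  [12] 22/18 → 2 ('ce')
  [13] 18/13 → 0 ('')
  [14] 13/15 → 2 ('db')
  [15] 15/11 → 1 ('d')
  [16] 11/24 → 1 ('d')
  [17] 24/27 → 0 ('')
  [18] 27/21 → 1 ('e')
  [19] 21/17 → 3 ('ece')
  [20] 17/23 → 1 ('e')
  [21] 23/26 → 1 ('e')
  [22] 26/19 → 1 ('e')
  [23] 19/8 → 0 ('')
  [24] 8/6 → 2 ('fa')
  [25] 6/20 → 1 ('f')
  [26] 20/25 → 2 ('fe')
  [27] 25/5 → 1 ('f')

[0, 1, 1, 1, 0, 2, 1, 1, 1, 0, 1, 1, 2, 0, 2, 1, 1, 0, 1, 3, 1, 1, 1, 0, 2, 1, 2, 1]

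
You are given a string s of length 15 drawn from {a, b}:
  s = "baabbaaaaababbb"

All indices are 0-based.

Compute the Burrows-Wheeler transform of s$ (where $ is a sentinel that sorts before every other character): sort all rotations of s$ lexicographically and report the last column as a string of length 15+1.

rank  rotation          last
    0  $baabbaaaaababbb  b
    1  aaaaababbb$baabb  b
    2  aaaababbb$baabba  a
    3  aaababbb$baabbaa  a
    4  aababbb$baabbaaa  a
    5  aabbaaaaababbb$b  b
    6  ababbb$baabbaaaa  a
    7  abbaaaaababbb$ba  a
    8  abbb$baabbaaaaab  b
    9  b$baabbaaaaababb  b
   10  baaaaababbb$baab  b
   11  baabbaaaaababbb$  $
   12  babbb$baabbaaaaa  a
   13  bb$baabbaaaaabab  b
   14  bbaaaaababbb$baa  a
   15  bbb$baabbaaaaaba  a

bbaaabaabbb$abaa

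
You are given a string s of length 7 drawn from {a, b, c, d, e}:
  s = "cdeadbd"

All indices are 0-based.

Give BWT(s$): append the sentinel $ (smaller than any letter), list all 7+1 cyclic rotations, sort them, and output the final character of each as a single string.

ded$bacd

rank  rotation  last
    0  $cdeadbd  d
    1  adbd$cde  e
    2  bd$cdead  d
    3  cdeadbd$  $
    4  d$cdeadb  b
    5  dbd$cdea  a
    6  deadbd$c  c
    7  eadbd$cd  d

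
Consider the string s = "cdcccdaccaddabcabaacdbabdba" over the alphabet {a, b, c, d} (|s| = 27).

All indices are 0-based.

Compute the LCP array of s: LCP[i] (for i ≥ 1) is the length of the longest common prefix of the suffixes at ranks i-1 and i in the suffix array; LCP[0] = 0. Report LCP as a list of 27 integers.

sorted suffixes:
  #0 SA[0]=26  'a'
  #1 SA[1]=17  'aacdbabdba'
  #2 SA[2]=15  'abaacdbabdba'
  #3 SA[3]=12  'abcabaacdbabdba'
  #4 SA[4]=22  'abdba'
  #5 SA[5]=6  'accaddabcabaacdbabdba'
  #6 SA[6]=18  'acdbabdba'
  #7 SA[7]=9  'addabcabaacdbabdba'
  #8 SA[8]=25  'ba'
  #9 SA[9]=16  'baacdbabdba'
  #10 SA[10]=21  'babdba'
  #11 SA[11]=13  'bcabaacdbabdba'
  #12 SA[12]=23  'bdba'
  #13 SA[13]=14  'cabaacdbabdba'
  #14 SA[14]=8  'caddabcabaacdbabdba'
  #15 SA[15]=7  'ccaddabcabaacdbabdba'
  #16 SA[16]=2  'cccdaccaddabcabaacdbabdba'
  #17 SA[17]=3  'ccdaccaddabcabaacdbabdba'
  #18 SA[18]=4  'cdaccaddabcabaacdbabdba'
  #19 SA[19]=19  'cdbabdba'
  #20 SA[20]=0  'cdcccdaccaddabcabaacdbabdba'
  #21 SA[21]=11  'dabcabaacdbabdba'
  #22 SA[22]=5  'daccaddabcabaacdbabdba'
  #23 SA[23]=24  'dba'
  #24 SA[24]=20  'dbabdba'
  #25 SA[25]=1  'dcccdaccaddabcabaacdbabdba'
  #26 SA[26]=10  'ddabcabaacdbabdba'

SA = [26, 17, 15, 12, 22, 6, 18, 9, 25, 16, 21, 13, 23, 14, 8, 7, 2, 3, 4, 19, 0, 11, 5, 24, 20, 1, 10]
rank  pair      lcp
   1  s[26:],s[17:]  1  'a'
   2  s[17:],s[15:]  1  'a'
   3  s[15:],s[12:]  2  'ab'
   4  s[12:],s[22:]  2  'ab'
   5  s[22:],s[6:]  1  'a'
   6  s[6:],s[18:]  2  'ac'
   7  s[18:],s[9:]  1  'a'
   8  s[9:],s[25:]  0  ''
   9  s[25:],s[16:]  2  'ba'
  10  s[16:],s[21:]  2  'ba'
  11  s[21:],s[13:]  1  'b'
  12  s[13:],s[23:]  1  'b'
  13  s[23:],s[14:]  0  ''
  14  s[14:],s[8:]  2  'ca'
  15  s[8:],s[7:]  1  'c'
  16  s[7:],s[2:]  2  'cc'
  17  s[2:],s[3:]  2  'cc'
  18  s[3:],s[4:]  1  'c'
  19  s[4:],s[19:]  2  'cd'
  20  s[19:],s[0:]  2  'cd'
  21  s[0:],s[11:]  0  ''
  22  s[11:],s[5:]  2  'da'
  23  s[5:],s[24:]  1  'd'
  24  s[24:],s[20:]  3  'dba'
  25  s[20:],s[1:]  1  'd'
  26  s[1:],s[10:]  1  'd'

[0, 1, 1, 2, 2, 1, 2, 1, 0, 2, 2, 1, 1, 0, 2, 1, 2, 2, 1, 2, 2, 0, 2, 1, 3, 1, 1]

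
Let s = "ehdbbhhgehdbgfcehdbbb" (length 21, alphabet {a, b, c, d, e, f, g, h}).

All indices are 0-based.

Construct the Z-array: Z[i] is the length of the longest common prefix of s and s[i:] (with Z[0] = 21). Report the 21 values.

Z[0]=21
i=1: outside box; Z[1]=0
i=2: outside box; Z[2]=0
i=3: outside box; Z[3]=0
i=4: outside box; Z[4]=0
i=5: outside box; Z[5]=0
i=6: outside box; Z[6]=0
i=7: outside box; Z[7]=0
i=8: outside box; Z[8]=4 scan→box=[8,12)
i=9: min(r-i=3, Z[1]=0)=0; Z[9]=0
i=10: min(r-i=2, Z[2]=0)=0; Z[10]=0
i=11: min(r-i=1, Z[3]=0)=0; Z[11]=0
i=12: outside box; Z[12]=0
i=13: outside box; Z[13]=0
i=14: outside box; Z[14]=0
i=15: outside box; Z[15]=5 scan→box=[15,20)
i=16: min(r-i=4, Z[1]=0)=0; Z[16]=0
i=17: min(r-i=3, Z[2]=0)=0; Z[17]=0
i=18: min(r-i=2, Z[3]=0)=0; Z[18]=0
i=19: min(r-i=1, Z[4]=0)=0; Z[19]=0
i=20: outside box; Z[20]=0

[21, 0, 0, 0, 0, 0, 0, 0, 4, 0, 0, 0, 0, 0, 0, 5, 0, 0, 0, 0, 0]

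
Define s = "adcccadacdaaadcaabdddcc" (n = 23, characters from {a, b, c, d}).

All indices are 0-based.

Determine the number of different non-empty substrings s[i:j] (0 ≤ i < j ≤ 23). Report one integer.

244

rank→(start, suffix):
  0 → (10, 'aaadcaabdddcc')
  1 → (15, 'aabdddcc')
  2 → (11, 'aadcaabdddcc')
  3 → (16, 'abdddcc')
  4 → (7, 'acdaaadcaabdddcc')
  5 → (5, 'adacdaaadcaabdddcc')
  6 → (12, 'adcaabdddcc')
  7 → (0, 'adcccadacdaaadcaabdddcc')
  8 → (17, 'bdddcc')
  9 → (22, 'c')
  10 → (14, 'caabdddcc')
  11 → (4, 'cadacdaaadcaabdddcc')
  12 → (21, 'cc')
  13 → (3, 'ccadacdaaadcaabdddcc')
  14 → (2, 'cccadacdaaadcaabdddcc')
  15 → (8, 'cdaaadcaabdddcc')
  16 → (9, 'daaadcaabdddcc')
  17 → (6, 'dacdaaadcaabdddcc')
  18 → (13, 'dcaabdddcc')
  19 → (20, 'dcc')
  20 → (1, 'dcccadacdaaadcaabdddcc')
  21 → (19, 'ddcc')
  22 → (18, 'dddcc')

SA = [10, 15, 11, 16, 7, 5, 12, 0, 17, 22, 14, 4, 21, 3, 2, 8, 9, 6, 13, 20, 1, 19, 18]
rank  pair      lcp
   1  s[10:],s[15:]  2  'aa'
   2  s[15:],s[11:]  2  'aa'
   3  s[11:],s[16:]  1  'a'
   4  s[16:],s[7:]  1  'a'
   5  s[7:],s[5:]  1  'a'
   6  s[5:],s[12:]  2  'ad'
   7  s[12:],s[0:]  3  'adc'
   8  s[0:],s[17:]  0  ''
   9  s[17:],s[22:]  0  ''
  10  s[22:],s[14:]  1  'c'
  11  s[14:],s[4:]  2  'ca'
  12  s[4:],s[21:]  1  'c'
  13  s[21:],s[3:]  2  'cc'
  14  s[3:],s[2:]  2  'cc'
  15  s[2:],s[8:]  1  'c'
  16  s[8:],s[9:]  0  ''
  17  s[9:],s[6:]  2  'da'
  18  s[6:],s[13:]  1  'd'
  19  s[13:],s[20:]  2  'dc'
  20  s[20:],s[1:]  3  'dcc'
  21  s[1:],s[19:]  1  'd'
  22  s[19:],s[18:]  2  'dd'

n(n+1)/2 = 23·24/2 = 276
Σ LCP = 0 + 2 + 2 + 1 + 1 + 1 + 2 + 3 + 0 + 0 + 1 + 2 + 1 + 2 + 2 + 1 + 0 + 2 + 1 + 2 + 3 + 1 + 2 = 32
distinct = 276 − 32 = 244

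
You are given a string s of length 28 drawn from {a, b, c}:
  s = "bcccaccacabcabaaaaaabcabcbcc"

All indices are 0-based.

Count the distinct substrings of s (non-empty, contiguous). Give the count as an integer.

343

sorted suffixes:
  #0 SA[0]=14  'aaaaaabcabcbcc'
  #1 SA[1]=15  'aaaaabcabcbcc'
  #2 SA[2]=16  'aaaabcabcbcc'
  #3 SA[3]=17  'aaabcabcbcc'
  #4 SA[4]=18  'aabcabcbcc'
  #5 SA[5]=12  'abaaaaaabcabcbcc'
  #6 SA[6]=9  'abcabaaaaaabcabcbcc'
  #7 SA[7]=19  'abcabcbcc'
  #8 SA[8]=22  'abcbcc'
  #9 SA[9]=7  'acabcabaaaaaabcabcbcc'
  #10 SA[10]=4  'accacabcabaaaaaabcabcbcc'
  #11 SA[11]=13  'baaaaaabcabcbcc'
  #12 SA[12]=10  'bcabaaaaaabcabcbcc'
  #13 SA[13]=20  'bcabcbcc'
  #14 SA[14]=23  'bcbcc'
  #15 SA[15]=25  'bcc'
  #16 SA[16]=0  'bcccaccacabcabaaaaaabcabcbcc'
  #17 SA[17]=27  'c'
  #18 SA[18]=11  'cabaaaaaabcabcbcc'
  #19 SA[19]=8  'cabcabaaaaaabcabcbcc'
  #20 SA[20]=21  'cabcbcc'
  #21 SA[21]=6  'cacabcabaaaaaabcabcbcc'
  #22 SA[22]=3  'caccacabcabaaaaaabcabcbcc'
  #23 SA[23]=24  'cbcc'
  #24 SA[24]=26  'cc'
  #25 SA[25]=5  'ccacabcabaaaaaabcabcbcc'
  #26 SA[26]=2  'ccaccacabcabaaaaaabcabcbcc'
  #27 SA[27]=1  'cccaccacabcabaaaaaabcabcbcc'

SA = [14, 15, 16, 17, 18, 12, 9, 19, 22, 7, 4, 13, 10, 20, 23, 25, 0, 27, 11, 8, 21, 6, 3, 24, 26, 5, 2, 1]
[i] adj suffixes → lcp
  [1] 14/15 → 5 ('aaaaa')
  [2] 15/16 → 4 ('aaaa')
  [3] 16/17 → 3 ('aaa')
  [4] 17/18 → 2 ('aa')
  [5] 18/12 → 1 ('a')
  [6] 12/9 → 2 ('ab')
  [7] 9/19 → 5 ('abcab')
  [8] 19/22 → 3 ('abc')
  [9] 22/7 → 1 ('a')
  [10] 7/4 → 2 ('ac')
  [11] 4/13 → 0 ('')
  [12] 13/10 → 1 ('b')
  [13] 10/20 → 4 ('bcab')
  [14] 20/23 → 2 ('bc')
  [15] 23/25 → 2 ('bc')
  [16] 25/0 → 3 ('bcc')
  [17] 0/27 → 0 ('')
  [18] 27/11 → 1 ('c')
  [19] 11/8 → 3 ('cab')
  [20] 8/21 → 4 ('cabc')
  [21] 21/6 → 2 ('ca')
  [22] 6/3 → 3 ('cac')
  [23] 3/24 → 1 ('c')
  [24] 24/26 → 1 ('c')
  [25] 26/5 → 2 ('cc')
  [26] 5/2 → 4 ('ccac')
  [27] 2/1 → 2 ('cc')

n(n+1)/2 = 28·29/2 = 406
Σ LCP = 0 + 5 + 4 + 3 + 2 + 1 + 2 + 5 + 3 + 1 + 2 + 0 + 1 + 4 + 2 + 2 + 3 + 0 + 1 + 3 + 4 + 2 + 3 + 1 + 1 + 2 + 4 + 2 = 63
distinct = 406 − 63 = 343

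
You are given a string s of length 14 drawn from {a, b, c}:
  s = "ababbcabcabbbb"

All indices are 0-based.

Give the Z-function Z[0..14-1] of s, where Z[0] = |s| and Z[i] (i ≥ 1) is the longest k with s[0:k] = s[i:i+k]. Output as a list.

[14, 0, 2, 0, 0, 0, 2, 0, 0, 2, 0, 0, 0, 0]

Z[0]=14
i=1: i≥r, start 0; Z[1]=0
i=2: i≥r, start 0; Z[2]=2 grow→box=[2,4)
i=3: min(r-i=1, Z[1]=0)=0; Z[3]=0
i=4: i≥r, start 0; Z[4]=0
i=5: i≥r, start 0; Z[5]=0
i=6: i≥r, start 0; Z[6]=2 grow→box=[6,8)
i=7: min(r-i=1, Z[1]=0)=0; Z[7]=0
i=8: i≥r, start 0; Z[8]=0
i=9: i≥r, start 0; Z[9]=2 grow→box=[9,11)
i=10: min(r-i=1, Z[1]=0)=0; Z[10]=0
i=11: i≥r, start 0; Z[11]=0
i=12: i≥r, start 0; Z[12]=0
i=13: i≥r, start 0; Z[13]=0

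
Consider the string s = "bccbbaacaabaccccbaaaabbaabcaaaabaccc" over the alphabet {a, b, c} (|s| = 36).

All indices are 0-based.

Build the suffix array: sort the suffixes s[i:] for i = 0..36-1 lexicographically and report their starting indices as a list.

[27, 17, 28, 18, 29, 8, 19, 23, 5, 30, 9, 20, 24, 6, 32, 11, 16, 22, 4, 31, 10, 21, 3, 25, 0, 35, 26, 7, 15, 2, 34, 14, 1, 33, 13, 12]

sorted suffixes:
  #0 SA[0]=27  'aaaabaccc'
  #1 SA[1]=17  'aaaabbaabcaaaabaccc'
  #2 SA[2]=28  'aaabaccc'
  #3 SA[3]=18  'aaabbaabcaaaabaccc'
  #4 SA[4]=29  'aabaccc'
  #5 SA[5]=8  'aabaccccbaaaabbaabcaaaabaccc'
  #6 SA[6]=19  'aabbaabcaaaabaccc'
  #7 SA[7]=23  'aabcaaaabaccc'
  #8 SA[8]=5  'aacaabaccccbaaaabbaabcaaaabaccc'
  #9 SA[9]=30  'abaccc'
  #10 SA[10]=9  'abaccccbaaaabbaabcaaaabaccc'
  #11 SA[11]=20  'abbaabcaaaabaccc'
  #12 SA[12]=24  'abcaaaabaccc'
  #13 SA[13]=6  'acaabaccccbaaaabbaabcaaaabaccc'
  #14 SA[14]=32  'accc'
  #15 SA[15]=11  'accccbaaaabbaabcaaaabaccc'
  #16 SA[16]=16  'baaaabbaabcaaaabaccc'
  #17 SA[17]=22  'baabcaaaabaccc'
  #18 SA[18]=4  'baacaabaccccbaaaabbaabcaaaabaccc'
  #19 SA[19]=31  'baccc'
  #20 SA[20]=10  'baccccbaaaabbaabcaaaabaccc'
  #21 SA[21]=21  'bbaabcaaaabaccc'
  #22 SA[22]=3  'bbaacaabaccccbaaaabbaabcaaaabaccc'
  #23 SA[23]=25  'bcaaaabaccc'
  #24 SA[24]=0  'bccbbaacaabaccccbaaaabbaabcaaaabaccc'
  #25 SA[25]=35  'c'
  #26 SA[26]=26  'caaaabaccc'
  #27 SA[27]=7  'caabaccccbaaaabbaabcaaaabaccc'
  #28 SA[28]=15  'cbaaaabbaabcaaaabaccc'
  #29 SA[29]=2  'cbbaacaabaccccbaaaabbaabcaaaabaccc'
  #30 SA[30]=34  'cc'
  #31 SA[31]=14  'ccbaaaabbaabcaaaabaccc'
  #32 SA[32]=1  'ccbbaacaabaccccbaaaabbaabcaaaabaccc'
  #33 SA[33]=33  'ccc'
  #34 SA[34]=13  'cccbaaaabbaabcaaaabaccc'
  #35 SA[35]=12  'ccccbaaaabbaabcaaaabaccc'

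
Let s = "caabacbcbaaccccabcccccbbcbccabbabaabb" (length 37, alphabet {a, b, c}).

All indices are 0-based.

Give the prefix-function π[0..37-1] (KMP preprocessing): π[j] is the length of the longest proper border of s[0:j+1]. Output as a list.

[0, 0, 0, 0, 0, 1, 0, 1, 0, 0, 0, 1, 1, 1, 1, 2, 0, 1, 1, 1, 1, 1, 0, 0, 1, 0, 1, 1, 2, 0, 0, 0, 0, 0, 0, 0, 0]

π[0] = 0
j=1 s[j]='a': π[1]=0 (border '')
j=2 s[j]='a': π[2]=0 (border '')
j=3 s[j]='b': π[3]=0 (border '')
j=4 s[j]='a': π[4]=0 (border '')
j=5 s[j]='c': π[5]=1 (border 'c')
j=6 s[j]='b': k: 1→0; π[6]=0 (border '')
j=7 s[j]='c': π[7]=1 (border 'c')
j=8 s[j]='b': k: 1→0; π[8]=0 (border '')
j=9 s[j]='a': π[9]=0 (border '')
j=10 s[j]='a': π[10]=0 (border '')
j=11 s[j]='c': π[11]=1 (border 'c')
j=12 s[j]='c': k: 1→0; π[12]=1 (border 'c')
j=13 s[j]='c': k: 1→0; π[13]=1 (border 'c')
j=14 s[j]='c': k: 1→0; π[14]=1 (border 'c')
j=15 s[j]='a': π[15]=2 (border 'ca')
j=16 s[j]='b': k: 2→0; π[16]=0 (border '')
j=17 s[j]='c': π[17]=1 (border 'c')
j=18 s[j]='c': k: 1→0; π[18]=1 (border 'c')
j=19 s[j]='c': k: 1→0; π[19]=1 (border 'c')
j=20 s[j]='c': k: 1→0; π[20]=1 (border 'c')
j=21 s[j]='c': k: 1→0; π[21]=1 (border 'c')
j=22 s[j]='b': k: 1→0; π[22]=0 (border '')
j=23 s[j]='b': π[23]=0 (border '')
j=24 s[j]='c': π[24]=1 (border 'c')
j=25 s[j]='b': k: 1→0; π[25]=0 (border '')
j=26 s[j]='c': π[26]=1 (border 'c')
j=27 s[j]='c': k: 1→0; π[27]=1 (border 'c')
j=28 s[j]='a': π[28]=2 (border 'ca')
j=29 s[j]='b': k: 2→0; π[29]=0 (border '')
j=30 s[j]='b': π[30]=0 (border '')
j=31 s[j]='a': π[31]=0 (border '')
j=32 s[j]='b': π[32]=0 (border '')
j=33 s[j]='a': π[33]=0 (border '')
j=34 s[j]='a': π[34]=0 (border '')
j=35 s[j]='b': π[35]=0 (border '')
j=36 s[j]='b': π[36]=0 (border '')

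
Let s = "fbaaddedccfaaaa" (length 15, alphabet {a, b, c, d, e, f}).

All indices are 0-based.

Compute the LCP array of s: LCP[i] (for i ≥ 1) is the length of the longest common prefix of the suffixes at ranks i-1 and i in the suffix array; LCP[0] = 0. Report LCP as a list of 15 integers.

sorted suffixes:
  #0 SA[0]=14  'a'
  #1 SA[1]=13  'aa'
  #2 SA[2]=12  'aaa'
  #3 SA[3]=11  'aaaa'
  #4 SA[4]=2  'aaddedccfaaaa'
  #5 SA[5]=3  'addedccfaaaa'
  #6 SA[6]=1  'baaddedccfaaaa'
  #7 SA[7]=8  'ccfaaaa'
  #8 SA[8]=9  'cfaaaa'
  #9 SA[9]=7  'dccfaaaa'
  #10 SA[10]=4  'ddedccfaaaa'
  #11 SA[11]=5  'dedccfaaaa'
  #12 SA[12]=6  'edccfaaaa'
  #13 SA[13]=10  'faaaa'
  #14 SA[14]=0  'fbaaddedccfaaaa'

SA = [14, 13, 12, 11, 2, 3, 1, 8, 9, 7, 4, 5, 6, 10, 0]
[i] adj suffixes → lcp
  [1] 14/13 → 1 ('a')
  [2] 13/12 → 2 ('aa')
  [3] 12/11 → 3 ('aaa')
  [4] 11/2 → 2 ('aa')
  [5] 2/3 → 1 ('a')
  [6] 3/1 → 0 ('')
  [7] 1/8 → 0 ('')
  [8] 8/9 → 1 ('c')
  [9] 9/7 → 0 ('')
  [10] 7/4 → 1 ('d')
  [11] 4/5 → 1 ('d')
  [12] 5/6 → 0 ('')
  [13] 6/10 → 0 ('')
  [14] 10/0 → 1 ('f')

[0, 1, 2, 3, 2, 1, 0, 0, 1, 0, 1, 1, 0, 0, 1]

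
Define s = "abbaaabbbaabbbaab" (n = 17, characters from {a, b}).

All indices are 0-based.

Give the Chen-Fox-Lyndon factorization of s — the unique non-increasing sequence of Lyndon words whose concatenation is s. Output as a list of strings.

["abb", "aaabbbaabbbaab"]

emit factor 1: 'abb' (i=0, period=3)
emit factor 2: 'aaabbbaabbbaab' (i=3, period=14)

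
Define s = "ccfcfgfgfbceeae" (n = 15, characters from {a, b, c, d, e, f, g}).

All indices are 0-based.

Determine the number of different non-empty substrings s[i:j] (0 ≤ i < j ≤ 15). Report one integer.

107

rank→(start, suffix):
  0 → (13, 'ae')
  1 → (9, 'bceeae')
  2 → (0, 'ccfcfgfgfbceeae')
  3 → (10, 'ceeae')
  4 → (1, 'cfcfgfgfbceeae')
  5 → (3, 'cfgfgfbceeae')
  6 → (14, 'e')
  7 → (12, 'eae')
  8 → (11, 'eeae')
  9 → (8, 'fbceeae')
  10 → (2, 'fcfgfgfbceeae')
  11 → (6, 'fgfbceeae')
  12 → (4, 'fgfgfbceeae')
  13 → (7, 'gfbceeae')
  14 → (5, 'gfgfbceeae')

SA = [13, 9, 0, 10, 1, 3, 14, 12, 11, 8, 2, 6, 4, 7, 5]
[i] adj suffixes → lcp
  [1] 13/9 → 0 ('')
  [2] 9/0 → 0 ('')
  [3] 0/10 → 1 ('c')
  [4] 10/1 → 1 ('c')
  [5] 1/3 → 2 ('cf')
  [6] 3/14 → 0 ('')
  [7] 14/12 → 1 ('e')
  [8] 12/11 → 1 ('e')
  [9] 11/8 → 0 ('')
  [10] 8/2 → 1 ('f')
  [11] 2/6 → 1 ('f')
  [12] 6/4 → 3 ('fgf')
  [13] 4/7 → 0 ('')
  [14] 7/5 → 2 ('gf')

n(n+1)/2 = 15·16/2 = 120
Σ LCP = 0 + 0 + 0 + 1 + 1 + 2 + 0 + 1 + 1 + 0 + 1 + 1 + 3 + 0 + 2 = 13
distinct = 120 − 13 = 107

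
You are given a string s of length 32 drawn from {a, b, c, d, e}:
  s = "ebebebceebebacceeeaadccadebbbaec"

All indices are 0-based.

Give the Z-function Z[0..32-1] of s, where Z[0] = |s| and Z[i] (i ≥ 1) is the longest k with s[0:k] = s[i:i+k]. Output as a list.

[32, 0, 4, 0, 2, 0, 0, 1, 4, 0, 2, 0, 0, 0, 0, 1, 1, 1, 0, 0, 0, 0, 0, 0, 0, 2, 0, 0, 0, 0, 1, 0]

Z[0]=32
i=1: fresh scan; Z[1]=0
i=2: fresh scan; Z[2]=4 scan→box=[2,6)
i=3: min(r-i=3, Z[1]=0)=0; Z[3]=0
i=4: min(r-i=2, Z[2]=4)=2; Z[4]=2
i=5: min(r-i=1, Z[3]=0)=0; Z[5]=0
i=6: fresh scan; Z[6]=0
i=7: fresh scan; Z[7]=1 scan→box=[7,8)
i=8: fresh scan; Z[8]=4 scan→box=[8,12)
i=9: min(r-i=3, Z[1]=0)=0; Z[9]=0
i=10: min(r-i=2, Z[2]=4)=2; Z[10]=2
i=11: min(r-i=1, Z[3]=0)=0; Z[11]=0
i=12: fresh scan; Z[12]=0
i=13: fresh scan; Z[13]=0
i=14: fresh scan; Z[14]=0
i=15: fresh scan; Z[15]=1 scan→box=[15,16)
i=16: fresh scan; Z[16]=1 scan→box=[16,17)
i=17: fresh scan; Z[17]=1 scan→box=[17,18)
i=18: fresh scan; Z[18]=0
i=19: fresh scan; Z[19]=0
i=20: fresh scan; Z[20]=0
i=21: fresh scan; Z[21]=0
i=22: fresh scan; Z[22]=0
i=23: fresh scan; Z[23]=0
i=24: fresh scan; Z[24]=0
i=25: fresh scan; Z[25]=2 scan→box=[25,27)
i=26: min(r-i=1, Z[1]=0)=0; Z[26]=0
i=27: fresh scan; Z[27]=0
i=28: fresh scan; Z[28]=0
i=29: fresh scan; Z[29]=0
i=30: fresh scan; Z[30]=1 scan→box=[30,31)
i=31: fresh scan; Z[31]=0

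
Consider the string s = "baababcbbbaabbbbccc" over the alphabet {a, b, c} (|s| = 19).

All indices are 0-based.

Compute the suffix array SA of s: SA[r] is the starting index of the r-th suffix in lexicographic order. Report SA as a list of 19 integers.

sorted suffixes:
  #0 SA[0]=1  'aababcbbbaabbbbccc'
  #1 SA[1]=10  'aabbbbccc'
  #2 SA[2]=2  'ababcbbbaabbbbccc'
  #3 SA[3]=11  'abbbbccc'
  #4 SA[4]=4  'abcbbbaabbbbccc'
  #5 SA[5]=0  'baababcbbbaabbbbccc'
  #6 SA[6]=9  'baabbbbccc'
  #7 SA[7]=3  'babcbbbaabbbbccc'
  #8 SA[8]=8  'bbaabbbbccc'
  #9 SA[9]=7  'bbbaabbbbccc'
  #10 SA[10]=12  'bbbbccc'
  #11 SA[11]=13  'bbbccc'
  #12 SA[12]=14  'bbccc'
  #13 SA[13]=5  'bcbbbaabbbbccc'
  #14 SA[14]=15  'bccc'
  #15 SA[15]=18  'c'
  #16 SA[16]=6  'cbbbaabbbbccc'
  #17 SA[17]=17  'cc'
  #18 SA[18]=16  'ccc'

[1, 10, 2, 11, 4, 0, 9, 3, 8, 7, 12, 13, 14, 5, 15, 18, 6, 17, 16]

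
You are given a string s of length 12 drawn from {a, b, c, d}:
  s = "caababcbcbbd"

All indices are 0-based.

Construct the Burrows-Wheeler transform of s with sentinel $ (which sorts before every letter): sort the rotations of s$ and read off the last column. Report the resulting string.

rank  rotation       last
    0  $caababcbcbbd  d
    1  aababcbcbbd$c  c
    2  ababcbcbbd$ca  a
    3  abcbcbbd$caab  b
    4  babcbcbbd$caa  a
    5  bbd$caababcbc  c
    6  bcbbd$caababc  c
    7  bcbcbbd$caaba  a
    8  bd$caababcbcb  b
    9  caababcbcbbd$  $
   10  cbbd$caababcb  b
   11  cbcbbd$caabab  b
   12  d$caababcbcbb  b

dcabaccab$bbb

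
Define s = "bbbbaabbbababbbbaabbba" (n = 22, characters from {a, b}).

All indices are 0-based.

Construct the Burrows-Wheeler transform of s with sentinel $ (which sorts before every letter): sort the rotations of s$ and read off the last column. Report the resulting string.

abbbbaabbbbbabbbbabbaa$

rank  rotation                 last
    0  $bbbbaabbbababbbbaabbba  a
    1  a$bbbbaabbbababbbbaabbb  b
    2  aabbba$bbbbaabbbababbbb  b
    3  aabbbababbbbaabbba$bbbb  b
    4  ababbbbaabbba$bbbbaabbb  b
    5  abbba$bbbbaabbbababbbba  a
    6  abbbababbbbaabbba$bbbba  a
    7  abbbbaabbba$bbbbaabbbab  b
    8  ba$bbbbaabbbababbbbaabb  b
    9  baabbba$bbbbaabbbababbb  b
   10  baabbbababbbbaabbba$bbb  b
   11  bababbbbaabbba$bbbbaabb  b
   12  babbbbaabbba$bbbbaabbba  a
   13  bba$bbbbaabbbababbbbaab  b
   14  bbaabbba$bbbbaabbbababb  b
   15  bbaabbbababbbbaabbba$bb  b
   16  bbababbbbaabbba$bbbbaab  b
   17  bbba$bbbbaabbbababbbbaa  a
   18  bbbaabbba$bbbbaabbbabab  b
   19  bbbaabbbababbbbaabbba$b  b
   20  bbbababbbbaabbba$bbbbaa  a
   21  bbbbaabbba$bbbbaabbbaba  a
   22  bbbbaabbbababbbbaabbba$  $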